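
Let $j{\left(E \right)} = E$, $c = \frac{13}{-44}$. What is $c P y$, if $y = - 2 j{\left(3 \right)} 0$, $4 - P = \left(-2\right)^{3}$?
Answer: $0$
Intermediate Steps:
$P = 12$ ($P = 4 - \left(-2\right)^{3} = 4 - -8 = 4 + 8 = 12$)
$c = - \frac{13}{44}$ ($c = 13 \left(- \frac{1}{44}\right) = - \frac{13}{44} \approx -0.29545$)
$y = 0$ ($y = \left(-2\right) 3 \cdot 0 = \left(-6\right) 0 = 0$)
$c P y = \left(- \frac{13}{44}\right) 12 \cdot 0 = \left(- \frac{39}{11}\right) 0 = 0$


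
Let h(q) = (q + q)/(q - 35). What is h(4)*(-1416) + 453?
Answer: 25371/31 ≈ 818.42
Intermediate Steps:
h(q) = 2*q/(-35 + q) (h(q) = (2*q)/(-35 + q) = 2*q/(-35 + q))
h(4)*(-1416) + 453 = (2*4/(-35 + 4))*(-1416) + 453 = (2*4/(-31))*(-1416) + 453 = (2*4*(-1/31))*(-1416) + 453 = -8/31*(-1416) + 453 = 11328/31 + 453 = 25371/31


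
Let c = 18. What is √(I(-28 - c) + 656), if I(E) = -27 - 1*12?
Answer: √617 ≈ 24.839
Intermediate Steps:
I(E) = -39 (I(E) = -27 - 12 = -39)
√(I(-28 - c) + 656) = √(-39 + 656) = √617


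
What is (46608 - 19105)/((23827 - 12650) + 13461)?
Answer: 27503/24638 ≈ 1.1163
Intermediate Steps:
(46608 - 19105)/((23827 - 12650) + 13461) = 27503/(11177 + 13461) = 27503/24638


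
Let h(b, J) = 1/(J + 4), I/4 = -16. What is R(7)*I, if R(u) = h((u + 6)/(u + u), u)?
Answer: -64/11 ≈ -5.8182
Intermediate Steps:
I = -64 (I = 4*(-16) = -64)
h(b, J) = 1/(4 + J)
R(u) = 1/(4 + u)
R(7)*I = -64/(4 + 7) = -64/11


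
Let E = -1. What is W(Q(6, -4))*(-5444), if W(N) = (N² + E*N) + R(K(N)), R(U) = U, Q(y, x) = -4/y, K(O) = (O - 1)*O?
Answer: -108880/9 ≈ -12098.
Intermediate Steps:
K(O) = O*(-1 + O) (K(O) = (-1 + O)*O = O*(-1 + O))
W(N) = N² - N + N*(-1 + N) (W(N) = (N² - N) + N*(-1 + N) = N² - N + N*(-1 + N))
W(Q(6, -4))*(-5444) = (2*(-4/6)*(-1 - 4/6))*(-5444) = (2*(-4*⅙)*(-1 - 4*⅙))*(-5444) = (2*(-⅔)*(-1 - ⅔))*(-5444) = (2*(-⅔)*(-5/3))*(-5444) = (20/9)*(-5444) = -108880/9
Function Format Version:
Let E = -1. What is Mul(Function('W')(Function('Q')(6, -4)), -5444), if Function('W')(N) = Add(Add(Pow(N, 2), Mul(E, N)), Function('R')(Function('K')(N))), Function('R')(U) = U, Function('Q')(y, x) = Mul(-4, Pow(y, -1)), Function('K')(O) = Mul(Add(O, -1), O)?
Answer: Rational(-108880, 9) ≈ -12098.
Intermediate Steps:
Function('K')(O) = Mul(O, Add(-1, O)) (Function('K')(O) = Mul(Add(-1, O), O) = Mul(O, Add(-1, O)))
Function('W')(N) = Add(Pow(N, 2), Mul(-1, N), Mul(N, Add(-1, N))) (Function('W')(N) = Add(Add(Pow(N, 2), Mul(-1, N)), Mul(N, Add(-1, N))) = Add(Pow(N, 2), Mul(-1, N), Mul(N, Add(-1, N))))
Mul(Function('W')(Function('Q')(6, -4)), -5444) = Mul(Mul(2, Mul(-4, Pow(6, -1)), Add(-1, Mul(-4, Pow(6, -1)))), -5444) = Mul(Mul(2, Mul(-4, Rational(1, 6)), Add(-1, Mul(-4, Rational(1, 6)))), -5444) = Mul(Mul(2, Rational(-2, 3), Add(-1, Rational(-2, 3))), -5444) = Mul(Mul(2, Rational(-2, 3), Rational(-5, 3)), -5444) = Mul(Rational(20, 9), -5444) = Rational(-108880, 9)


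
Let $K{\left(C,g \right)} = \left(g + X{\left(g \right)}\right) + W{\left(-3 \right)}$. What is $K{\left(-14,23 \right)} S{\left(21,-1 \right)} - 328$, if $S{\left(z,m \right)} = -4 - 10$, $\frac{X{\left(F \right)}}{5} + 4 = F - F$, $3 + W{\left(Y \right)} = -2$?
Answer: $-300$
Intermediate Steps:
$W{\left(Y \right)} = -5$ ($W{\left(Y \right)} = -3 - 2 = -5$)
$X{\left(F \right)} = -20$ ($X{\left(F \right)} = -20 + 5 \left(F - F\right) = -20 + 5 \cdot 0 = -20 + 0 = -20$)
$S{\left(z,m \right)} = -14$
$K{\left(C,g \right)} = -25 + g$ ($K{\left(C,g \right)} = \left(g - 20\right) - 5 = \left(-20 + g\right) - 5 = -25 + g$)
$K{\left(-14,23 \right)} S{\left(21,-1 \right)} - 328 = \left(-25 + 23\right) \left(-14\right) - 328 = \left(-2\right) \left(-14\right) - 328 = 28 - 328 = -300$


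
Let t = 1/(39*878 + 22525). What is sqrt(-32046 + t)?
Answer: I*sqrt(103267987836527)/56767 ≈ 179.01*I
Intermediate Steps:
t = 1/56767 (t = 1/(34242 + 22525) = 1/56767 ≈ 1.7616e-5)
sqrt(-32046 + t) = sqrt(-32046 + 1/56767) = sqrt(-1819155281/56767) = I*sqrt(103267987836527)/56767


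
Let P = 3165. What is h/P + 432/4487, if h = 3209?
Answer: 15766063/14201355 ≈ 1.1102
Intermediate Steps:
h/P + 432/4487 = 3209/3165 + 432/4487 = 15766063/14201355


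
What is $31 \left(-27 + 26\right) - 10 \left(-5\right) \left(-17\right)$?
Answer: $-881$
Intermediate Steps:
$31 \left(-27 + 26\right) - 10 \left(-5\right) \left(-17\right) = 31 \left(-1\right) - \left(-50\right) \left(-17\right) = -31 - 850 = -881$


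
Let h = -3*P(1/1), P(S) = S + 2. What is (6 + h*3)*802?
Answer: -16842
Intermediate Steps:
P(S) = 2 + S
h = -9 (h = -3*(2 + 1/1) = -3*(2 + 1) = -3*3 = -9)
(6 + h*3)*802 = (6 - 9*3)*802 = (6 - 27)*802 = -21*802 = -16842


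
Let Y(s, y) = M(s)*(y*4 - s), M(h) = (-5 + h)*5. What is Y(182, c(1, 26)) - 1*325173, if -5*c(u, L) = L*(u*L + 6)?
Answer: -1075299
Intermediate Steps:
M(h) = -25 + 5*h
c(u, L) = -L*(6 + L*u)/5 (c(u, L) = -L*(u*L + 6)/5 = -L*(L*u + 6)/5 = -L*(6 + L*u)/5)
Y(s, y) = (-25 + 5*s)*(-s + 4*y) (Y(s, y) = (-25 + 5*s)*(y*4 - s) = (-25 + 5*s)*(4*y - s) = (-25 + 5*s)*(-s + 4*y))
Y(182, c(1, 26)) - 1*325173 = -5*(-5 + 182)*(182 - (-4)*26*(6 + 26*1)/5) - 1*325173 = -5*177*(182 - (-4)*26*(6 + 26)/5) - 325173 = -5*177*(182 - (-4)*26*32/5) - 325173 = -5*177*(182 - 4*(-832/5)) - 325173 = -5*177*(182 + 3328/5) - 325173 = -5*177*4238/5 - 325173 = -750126 - 325173 = -1075299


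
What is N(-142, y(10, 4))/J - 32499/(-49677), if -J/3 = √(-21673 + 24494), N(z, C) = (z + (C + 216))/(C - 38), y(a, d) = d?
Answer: 10833/16559 + √2821/3689 ≈ 0.66860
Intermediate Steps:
N(z, C) = (216 + C + z)/(-38 + C) (N(z, C) = (z + (216 + C))/(-38 + C) = (216 + C + z)/(-38 + C))
J = -3*√2821 (J = -3*√(-21673 + 24494) = -3*√2821 ≈ -159.34)
N(-142, y(10, 4))/J - 32499/(-49677) = ((216 + 4 - 142)/(-38 + 4))/((-3*√2821)) - 32499/(-49677) = (78/(-34))*(-√2821/8463) - 32499*(-1/49677) = (-1/34*78)*(-√2821/8463) + 10833/16559 = -(-1)*√2821/3689 + 10833/16559 = √2821/3689 + 10833/16559 = 10833/16559 + √2821/3689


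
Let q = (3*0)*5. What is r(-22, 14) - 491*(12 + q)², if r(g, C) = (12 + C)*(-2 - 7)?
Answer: -70938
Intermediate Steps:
r(g, C) = -108 - 9*C (r(g, C) = (12 + C)*(-9) = -108 - 9*C)
q = 0 (q = 0*5 = 0)
r(-22, 14) - 491*(12 + q)² = (-108 - 9*14) - 491*(12 + 0)² = (-108 - 126) - 491*12² = -234 - 491*144 = -234 - 70704 = -70938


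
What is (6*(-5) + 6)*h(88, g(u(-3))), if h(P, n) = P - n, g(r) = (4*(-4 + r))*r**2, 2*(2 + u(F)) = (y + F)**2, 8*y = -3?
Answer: -164588325/65536 ≈ -2511.4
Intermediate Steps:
y = -3/8 (y = (1/8)*(-3) = -3/8 ≈ -0.37500)
u(F) = -2 + (-3/8 + F)**2/2
g(r) = r**2*(-16 + 4*r) (g(r) = (-16 + 4*r)*r**2 = r**2*(-16 + 4*r))
(6*(-5) + 6)*h(88, g(u(-3))) = (6*(-5) + 6)*(88 - 4*(-2 + (-3 + 8*(-3))**2/128)**2*(-4 + (-2 + (-3 + 8*(-3))**2/128))) = (-30 + 6)*(88 - 4*(-2 + (-3 - 24)**2/128)**2*(-4 + (-2 + (-3 - 24)**2/128))) = -24*(88 - 4*(-2 + (1/128)*(-27)**2)**2*(-4 + (-2 + (1/128)*(-27)**2))) = -24*(88 - 4*(-2 + (1/128)*729)**2*(-4 + (-2 + (1/128)*729))) = -24*(88 - 4*(-2 + 729/128)**2*(-4 + (-2 + 729/128))) = -24*(88 - 4*(473/128)**2*(-4 + 473/128)) = -24*(88 - 4*223729*(-39)/(16384*128)) = -24*(88 - 1*(-8725431/524288)) = -24*(88 + 8725431/524288) = -24*54862775/524288 = -164588325/65536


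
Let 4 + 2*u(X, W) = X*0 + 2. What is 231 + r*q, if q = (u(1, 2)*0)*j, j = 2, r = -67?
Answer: 231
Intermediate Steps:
u(X, W) = -1 (u(X, W) = -2 + (X*0 + 2)/2 = -2 + (0 + 2)/2 = -2 + (½)*2 = -2 + 1 = -1)
q = 0 (q = -1*0*2 = 0*2 = 0)
231 + r*q = 231 - 67*0 = 231 + 0 = 231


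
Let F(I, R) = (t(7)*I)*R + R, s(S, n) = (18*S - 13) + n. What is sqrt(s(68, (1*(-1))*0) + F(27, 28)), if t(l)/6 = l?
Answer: sqrt(32991) ≈ 181.63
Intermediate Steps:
t(l) = 6*l
s(S, n) = -13 + n + 18*S (s(S, n) = (-13 + 18*S) + n = -13 + n + 18*S)
F(I, R) = R + 42*I*R (F(I, R) = ((6*7)*I)*R + R = (42*I)*R + R = 42*I*R + R = R + 42*I*R)
sqrt(s(68, (1*(-1))*0) + F(27, 28)) = sqrt((-13 + (1*(-1))*0 + 18*68) + 28*(1 + 42*27)) = sqrt((-13 - 1*0 + 1224) + 28*(1 + 1134)) = sqrt((-13 + 0 + 1224) + 28*1135) = sqrt(1211 + 31780) = sqrt(32991)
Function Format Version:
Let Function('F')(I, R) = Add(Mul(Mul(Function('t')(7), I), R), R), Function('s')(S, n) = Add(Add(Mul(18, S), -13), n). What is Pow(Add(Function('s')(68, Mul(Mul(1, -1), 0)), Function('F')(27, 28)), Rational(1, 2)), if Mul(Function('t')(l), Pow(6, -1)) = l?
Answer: Pow(32991, Rational(1, 2)) ≈ 181.63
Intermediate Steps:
Function('t')(l) = Mul(6, l)
Function('s')(S, n) = Add(-13, n, Mul(18, S)) (Function('s')(S, n) = Add(Add(-13, Mul(18, S)), n) = Add(-13, n, Mul(18, S)))
Function('F')(I, R) = Add(R, Mul(42, I, R)) (Function('F')(I, R) = Add(Mul(Mul(Mul(6, 7), I), R), R) = Add(Mul(Mul(42, I), R), R) = Add(Mul(42, I, R), R) = Add(R, Mul(42, I, R)))
Pow(Add(Function('s')(68, Mul(Mul(1, -1), 0)), Function('F')(27, 28)), Rational(1, 2)) = Pow(Add(Add(-13, Mul(Mul(1, -1), 0), Mul(18, 68)), Mul(28, Add(1, Mul(42, 27)))), Rational(1, 2)) = Pow(Add(Add(-13, Mul(-1, 0), 1224), Mul(28, Add(1, 1134))), Rational(1, 2)) = Pow(Add(Add(-13, 0, 1224), Mul(28, 1135)), Rational(1, 2)) = Pow(Add(1211, 31780), Rational(1, 2)) = Pow(32991, Rational(1, 2))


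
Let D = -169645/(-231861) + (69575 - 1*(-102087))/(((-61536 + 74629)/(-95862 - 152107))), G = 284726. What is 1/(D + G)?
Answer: -433679439/1286461791617225 ≈ -3.3711e-7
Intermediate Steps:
D = -1409941603565939/433679439 (D = -169645*(-1/231861) + (69575 + 102087)/((13093/(-247969))) = 24235/33123 + 171662/((13093*(-1/247969))) = 24235/33123 + 171662/(-13093/247969) = 24235/33123 + 171662*(-247969/13093) = 24235/33123 - 42566854478/13093 = -1409941603565939/433679439 ≈ -3.2511e+6)
1/(D + G) = 1/(-1409941603565939/433679439 + 284726) = 1/(-1286461791617225/433679439) = -433679439/1286461791617225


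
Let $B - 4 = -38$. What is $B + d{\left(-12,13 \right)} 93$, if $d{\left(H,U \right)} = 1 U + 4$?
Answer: $1547$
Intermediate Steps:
$B = -34$ ($B = 4 - 38 = -34$)
$d{\left(H,U \right)} = 4 + U$ ($d{\left(H,U \right)} = U + 4 = 4 + U$)
$B + d{\left(-12,13 \right)} 93 = -34 + \left(4 + 13\right) 93 = -34 + 17 \cdot 93 = -34 + 1581 = 1547$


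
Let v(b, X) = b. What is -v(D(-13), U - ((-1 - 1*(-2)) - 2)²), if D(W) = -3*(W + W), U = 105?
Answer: -78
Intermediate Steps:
D(W) = -6*W
-v(D(-13), U - ((-1 - 1*(-2)) - 2)²) = -(-6)*(-13) = -1*78 = -78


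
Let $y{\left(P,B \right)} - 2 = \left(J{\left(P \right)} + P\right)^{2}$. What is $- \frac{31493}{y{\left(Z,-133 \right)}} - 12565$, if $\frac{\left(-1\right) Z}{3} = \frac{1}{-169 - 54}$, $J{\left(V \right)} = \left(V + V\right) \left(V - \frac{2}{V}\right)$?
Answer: $- \frac{633765538530908}{44240683323} \approx -14325.0$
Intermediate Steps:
$J{\left(V \right)} = 2 V \left(V - \frac{2}{V}\right)$
$Z = \frac{3}{223}$ ($Z = - \frac{3}{-169 - 54} = - \frac{3}{-223} = \left(-3\right) \left(- \frac{1}{223}\right) = \frac{3}{223} \approx 0.013453$)
$y{\left(P,B \right)} = 2 + \left(-4 + P + 2 P^{2}\right)^{2}$ ($y{\left(P,B \right)} = 2 + \left(\left(-4 + 2 P^{2}\right) + P\right)^{2} = 2 + \left(-4 + P + 2 P^{2}\right)^{2}$)
$- \frac{31493}{y{\left(Z,-133 \right)}} - 12565 = - \frac{31493}{2 + \left(-4 + \frac{3}{223} + 2 \left(\frac{3}{223}\right)^{2}\right)^{2}} - 12565 = - \frac{31493}{2 + \left(-4 + \frac{3}{223} + 2 \cdot \frac{9}{49729}\right)^{2}} - 12565 = - \frac{31493}{2 + \left(-4 + \frac{3}{223} + \frac{18}{49729}\right)^{2}} - 12565 = - \frac{31493}{2 + \left(- \frac{198229}{49729}\right)^{2}} - 12565 = - \frac{31493}{2 + \frac{39294736441}{2472973441}} - 12565 = - \frac{31493}{\frac{44240683323}{2472973441}} - 12565 = \left(-31493\right) \frac{2472973441}{44240683323} - 12565 = - \frac{77881352577413}{44240683323} - 12565 = - \frac{633765538530908}{44240683323}$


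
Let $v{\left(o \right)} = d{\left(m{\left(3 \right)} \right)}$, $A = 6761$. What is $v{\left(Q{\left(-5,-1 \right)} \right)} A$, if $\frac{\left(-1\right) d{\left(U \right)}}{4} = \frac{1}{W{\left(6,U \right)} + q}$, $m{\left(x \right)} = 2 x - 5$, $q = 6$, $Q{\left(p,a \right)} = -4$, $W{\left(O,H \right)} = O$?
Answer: $- \frac{6761}{3} \approx -2253.7$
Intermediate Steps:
$m{\left(x \right)} = -5 + 2 x$
$d{\left(U \right)} = - \frac{1}{3}$ ($d{\left(U \right)} = - \frac{4}{6 + 6} = - \frac{4}{12} = \left(-4\right) \frac{1}{12} = - \frac{1}{3}$)
$v{\left(o \right)} = - \frac{1}{3}$
$v{\left(Q{\left(-5,-1 \right)} \right)} A = \left(- \frac{1}{3}\right) 6761 = - \frac{6761}{3}$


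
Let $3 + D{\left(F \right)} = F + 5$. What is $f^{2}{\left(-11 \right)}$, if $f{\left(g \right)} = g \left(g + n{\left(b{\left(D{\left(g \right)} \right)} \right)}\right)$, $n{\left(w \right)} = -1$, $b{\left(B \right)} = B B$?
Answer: $17424$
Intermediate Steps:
$D{\left(F \right)} = 2 + F$ ($D{\left(F \right)} = -3 + \left(F + 5\right) = -3 + \left(5 + F\right) = 2 + F$)
$b{\left(B \right)} = B^{2}$
$f{\left(g \right)} = g \left(-1 + g\right)$ ($f{\left(g \right)} = g \left(g - 1\right) = g \left(-1 + g\right)$)
$f^{2}{\left(-11 \right)} = \left(- 11 \left(-1 - 11\right)\right)^{2} = \left(\left(-11\right) \left(-12\right)\right)^{2} = 132^{2} = 17424$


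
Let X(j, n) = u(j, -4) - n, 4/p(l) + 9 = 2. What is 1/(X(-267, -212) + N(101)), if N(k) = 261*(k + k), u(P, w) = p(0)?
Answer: 7/370534 ≈ 1.8892e-5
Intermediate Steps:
p(l) = -4/7 (p(l) = 4/(-9 + 2) = 4/(-7) = 4*(-⅐) = -4/7)
u(P, w) = -4/7
N(k) = 522*k (N(k) = 261*(2*k) = 522*k)
X(j, n) = -4/7 - n
1/(X(-267, -212) + N(101)) = 1/((-4/7 - 1*(-212)) + 522*101) = 1/((-4/7 + 212) + 52722) = 1/(1480/7 + 52722) = 1/(370534/7) = 7/370534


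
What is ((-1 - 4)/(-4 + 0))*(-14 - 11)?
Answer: -125/4 ≈ -31.250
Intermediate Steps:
((-1 - 4)/(-4 + 0))*(-14 - 11) = -5/(-4)*(-25) = -5*(-1/4)*(-25) = (5/4)*(-25) = -125/4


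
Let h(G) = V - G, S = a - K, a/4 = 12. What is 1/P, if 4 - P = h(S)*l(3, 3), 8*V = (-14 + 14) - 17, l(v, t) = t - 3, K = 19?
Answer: ¼ ≈ 0.25000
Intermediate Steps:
a = 48 (a = 4*12 = 48)
l(v, t) = -3 + t
V = -17/8 (V = ((-14 + 14) - 17)/8 = (0 - 17)/8 = (⅛)*(-17) = -17/8 ≈ -2.1250)
S = 29 (S = 48 - 1*19 = 48 - 19 = 29)
h(G) = -17/8 - G
P = 4 (P = 4 - (-17/8 - 1*29)*(-3 + 3) = 4 - (-17/8 - 29)*0 = 4 - (-249)*0/8 = 4 - 1*0 = 4 + 0 = 4)
1/P = 1/4 = ¼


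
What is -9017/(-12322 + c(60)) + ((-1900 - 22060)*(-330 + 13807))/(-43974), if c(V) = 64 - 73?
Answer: 1991093203039/271121697 ≈ 7343.9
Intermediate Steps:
c(V) = -9
-9017/(-12322 + c(60)) + ((-1900 - 22060)*(-330 + 13807))/(-43974) = -9017/(-12322 - 9) + ((-1900 - 22060)*(-330 + 13807))/(-43974) = -9017/(-12331) - 23960*13477*(-1/43974) = -9017*(-1/12331) - 322908920*(-1/43974) = 9017/12331 + 161454460/21987 = 1991093203039/271121697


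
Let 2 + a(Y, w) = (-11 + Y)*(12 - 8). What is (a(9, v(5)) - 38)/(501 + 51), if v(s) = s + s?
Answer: -2/23 ≈ -0.086957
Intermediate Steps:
v(s) = 2*s
a(Y, w) = -46 + 4*Y (a(Y, w) = -2 + (-11 + Y)*(12 - 8) = -2 + (-11 + Y)*4 = -2 + (-44 + 4*Y) = -46 + 4*Y)
(a(9, v(5)) - 38)/(501 + 51) = ((-46 + 4*9) - 38)/(501 + 51) = ((-46 + 36) - 38)/552 = (-10 - 38)*(1/552) = -48*1/552 = -2/23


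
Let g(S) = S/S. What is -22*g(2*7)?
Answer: -22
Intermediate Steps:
g(S) = 1
-22*g(2*7) = -22*1 = -22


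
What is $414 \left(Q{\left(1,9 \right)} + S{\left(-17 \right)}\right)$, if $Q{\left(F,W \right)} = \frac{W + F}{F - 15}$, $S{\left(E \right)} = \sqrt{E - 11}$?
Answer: $- \frac{2070}{7} + 828 i \sqrt{7} \approx -295.71 + 2190.7 i$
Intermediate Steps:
$S{\left(E \right)} = \sqrt{-11 + E}$
$Q{\left(F,W \right)} = \frac{F + W}{-15 + F}$
$414 \left(Q{\left(1,9 \right)} + S{\left(-17 \right)}\right) = 414 \left(\frac{1 + 9}{-15 + 1} + \sqrt{-11 - 17}\right) = 414 \left(\frac{1}{-14} \cdot 10 + \sqrt{-28}\right) = 414 \left(\left(- \frac{1}{14}\right) 10 + 2 i \sqrt{7}\right) = 414 \left(- \frac{5}{7} + 2 i \sqrt{7}\right) = - \frac{2070}{7} + 828 i \sqrt{7}$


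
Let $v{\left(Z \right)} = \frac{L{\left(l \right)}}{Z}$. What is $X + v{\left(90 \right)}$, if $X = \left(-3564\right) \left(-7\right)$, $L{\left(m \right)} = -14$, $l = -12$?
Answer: $\frac{1122653}{45} \approx 24948.0$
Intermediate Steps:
$v{\left(Z \right)} = - \frac{14}{Z}$
$X = 24948$
$X + v{\left(90 \right)} = 24948 - \frac{14}{90} = 24948 - \frac{7}{45} = \frac{1122653}{45}$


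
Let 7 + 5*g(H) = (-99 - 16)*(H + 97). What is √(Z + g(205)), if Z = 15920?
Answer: √224315/5 ≈ 94.724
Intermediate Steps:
g(H) = -11162/5 - 23*H (g(H) = -7/5 + ((-99 - 16)*(H + 97))/5 = -7/5 + (-115*(97 + H))/5 = -7/5 + (-11155 - 115*H)/5 = -7/5 + (-2231 - 23*H) = -11162/5 - 23*H)
√(Z + g(205)) = √(15920 + (-11162/5 - 23*205)) = √(15920 + (-11162/5 - 4715)) = √(15920 - 34737/5) = √(44863/5) = √224315/5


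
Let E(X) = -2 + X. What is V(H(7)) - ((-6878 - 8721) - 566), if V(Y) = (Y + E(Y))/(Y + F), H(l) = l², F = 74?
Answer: 662797/41 ≈ 16166.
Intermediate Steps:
V(Y) = (-2 + 2*Y)/(74 + Y) (V(Y) = (Y + (-2 + Y))/(Y + 74) = (-2 + 2*Y)/(74 + Y))
V(H(7)) - ((-6878 - 8721) - 566) = 2*(-1 + 7²)/(74 + 7²) - ((-6878 - 8721) - 566) = 2*(-1 + 49)/(74 + 49) - (-15599 - 566) = 2*48/123 - 1*(-16165) = 2*(1/123)*48 + 16165 = 32/41 + 16165 = 662797/41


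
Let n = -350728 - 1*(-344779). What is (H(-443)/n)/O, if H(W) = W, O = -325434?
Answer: -443/1936006866 ≈ -2.2882e-7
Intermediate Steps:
n = -5949 (n = -350728 + 344779 = -5949)
(H(-443)/n)/O = -443/(-5949)/(-325434) = -443*(-1/5949)*(-1/325434) = (443/5949)*(-1/325434) = -443/1936006866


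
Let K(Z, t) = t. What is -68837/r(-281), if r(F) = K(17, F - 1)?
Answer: 68837/282 ≈ 244.10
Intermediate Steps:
r(F) = -1 + F (r(F) = F - 1 = -1 + F)
-68837/r(-281) = -68837/(-1 - 281) = -68837/(-282) = -68837*(-1/282) = 68837/282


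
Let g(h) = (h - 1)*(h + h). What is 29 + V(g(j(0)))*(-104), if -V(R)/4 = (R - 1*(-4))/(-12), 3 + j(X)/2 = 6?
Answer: -6569/3 ≈ -2189.7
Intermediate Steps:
j(X) = 6 (j(X) = -6 + 2*6 = -6 + 12 = 6)
g(h) = 2*h*(-1 + h) (g(h) = (-1 + h)*(2*h) = 2*h*(-1 + h))
V(R) = 4/3 + R/3 (V(R) = -4*(R - 1*(-4))/(-12) = -4*(R + 4)*(-1)/12 = -4*(4 + R)*(-1)/12 = -4*(-⅓ - R/12) = 4/3 + R/3)
29 + V(g(j(0)))*(-104) = 29 + (4/3 + (2*6*(-1 + 6))/3)*(-104) = 29 + (4/3 + (2*6*5)/3)*(-104) = 29 + (4/3 + (⅓)*60)*(-104) = 29 + (4/3 + 20)*(-104) = 29 + (64/3)*(-104) = 29 - 6656/3 = -6569/3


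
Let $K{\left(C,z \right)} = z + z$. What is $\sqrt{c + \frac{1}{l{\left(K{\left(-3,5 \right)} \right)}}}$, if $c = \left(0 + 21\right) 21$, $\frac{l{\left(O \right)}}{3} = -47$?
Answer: $\frac{2 \sqrt{2191845}}{141} \approx 21.0$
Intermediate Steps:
$K{\left(C,z \right)} = 2 z$
$l{\left(O \right)} = -141$ ($l{\left(O \right)} = 3 \left(-47\right) = -141$)
$c = 441$ ($c = 21 \cdot 21 = 441$)
$\sqrt{c + \frac{1}{l{\left(K{\left(-3,5 \right)} \right)}}} = \sqrt{441 + \frac{1}{-141}} = \sqrt{441 - \frac{1}{141}} = \sqrt{\frac{62180}{141}} = \frac{2 \sqrt{2191845}}{141}$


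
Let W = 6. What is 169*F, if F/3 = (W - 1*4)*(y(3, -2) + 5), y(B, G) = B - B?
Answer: 5070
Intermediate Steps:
y(B, G) = 0
F = 30 (F = 3*((6 - 1*4)*(0 + 5)) = 3*((6 - 4)*5) = 3*(2*5) = 3*10 = 30)
169*F = 169*30 = 5070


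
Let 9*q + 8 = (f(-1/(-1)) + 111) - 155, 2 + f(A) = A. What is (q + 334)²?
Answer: 8720209/81 ≈ 1.0766e+5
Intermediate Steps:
f(A) = -2 + A
q = -53/9 (q = -8/9 + (((-2 - 1/(-1)) + 111) - 155)/9 = -8/9 + (((-2 - 1*(-1)) + 111) - 155)/9 = -8/9 + (((-2 + 1) + 111) - 155)/9 = -8/9 + ((-1 + 111) - 155)/9 = -8/9 + (110 - 155)/9 = -8/9 + (⅑)*(-45) = -8/9 - 5 = -53/9 ≈ -5.8889)
(q + 334)² = (-53/9 + 334)² = (2953/9)² = 8720209/81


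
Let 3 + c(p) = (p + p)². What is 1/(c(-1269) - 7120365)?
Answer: -1/678924 ≈ -1.4729e-6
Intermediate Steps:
c(p) = -3 + 4*p² (c(p) = -3 + (p + p)² = -3 + (2*p)² = -3 + 4*p²)
1/(c(-1269) - 7120365) = 1/((-3 + 4*(-1269)²) - 7120365) = 1/((-3 + 4*1610361) - 7120365) = 1/((-3 + 6441444) - 7120365) = 1/(6441441 - 7120365) = 1/(-678924) = -1/678924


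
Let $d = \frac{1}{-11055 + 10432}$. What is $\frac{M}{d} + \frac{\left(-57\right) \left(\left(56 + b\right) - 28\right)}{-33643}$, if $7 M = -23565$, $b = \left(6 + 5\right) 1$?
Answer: $\frac{70558961478}{33643} \approx 2.0973 \cdot 10^{6}$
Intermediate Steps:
$b = 11$ ($b = 11 \cdot 1 = 11$)
$d = - \frac{1}{623}$ ($d = \frac{1}{-623} = - \frac{1}{623} \approx -0.0016051$)
$M = - \frac{23565}{7}$ ($M = \frac{1}{7} \left(-23565\right) = - \frac{23565}{7} \approx -3366.4$)
$\frac{M}{d} + \frac{\left(-57\right) \left(\left(56 + b\right) - 28\right)}{-33643} = - \frac{23565}{7 \left(- \frac{1}{623}\right)} + \frac{\left(-57\right) \left(\left(56 + 11\right) - 28\right)}{-33643} = \left(- \frac{23565}{7}\right) \left(-623\right) + - 57 \left(67 - 28\right) \left(- \frac{1}{33643}\right) = 2097285 + \left(-57\right) 39 \left(- \frac{1}{33643}\right) = 2097285 - - \frac{2223}{33643} = 2097285 + \frac{2223}{33643} = \frac{70558961478}{33643}$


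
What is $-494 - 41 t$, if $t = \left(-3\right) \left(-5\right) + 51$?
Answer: $-3200$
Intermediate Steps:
$t = 66$ ($t = 15 + 51 = 66$)
$-494 - 41 t = -494 - 2706 = -3200$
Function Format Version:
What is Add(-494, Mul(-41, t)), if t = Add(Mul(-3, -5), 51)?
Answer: -3200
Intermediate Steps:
t = 66 (t = Add(15, 51) = 66)
Add(-494, Mul(-41, t)) = Add(-494, Mul(-41, 66)) = Add(-494, -2706) = -3200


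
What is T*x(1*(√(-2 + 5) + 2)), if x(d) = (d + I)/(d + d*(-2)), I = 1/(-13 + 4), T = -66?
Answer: 154/3 + 22*√3/3 ≈ 64.035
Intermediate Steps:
I = -⅑ (I = 1/(-9) = -⅑ ≈ -0.11111)
x(d) = -(-⅑ + d)/d (x(d) = (d - ⅑)/(d + d*(-2)) = (-⅑ + d)/(d - 2*d) = (-⅑ + d)/((-d)) = (-⅑ + d)*(-1/d) = -(-⅑ + d)/d)
T*x(1*(√(-2 + 5) + 2)) = -66*(⅑ - (√(-2 + 5) + 2))/(1*(√(-2 + 5) + 2)) = -66*(⅑ - (√3 + 2))/(1*(√3 + 2)) = -66*(⅑ - (2 + √3))/(1*(2 + √3)) = -66*(⅑ - (2 + √3))/(2 + √3) = -66*(⅑ + (-2 - √3))/(2 + √3) = -66*(-17/9 - √3)/(2 + √3)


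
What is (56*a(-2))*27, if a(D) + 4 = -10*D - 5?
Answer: 16632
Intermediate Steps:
a(D) = -9 - 10*D (a(D) = -4 + (-10*D - 5) = -4 + (-5 - 10*D) = -9 - 10*D)
(56*a(-2))*27 = (56*(-9 - 10*(-2)))*27 = (56*(-9 + 20))*27 = (56*11)*27 = 616*27 = 16632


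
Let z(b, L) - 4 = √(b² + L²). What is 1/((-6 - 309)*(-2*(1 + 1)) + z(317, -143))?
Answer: 632/738379 - √120938/1476758 ≈ 0.00062044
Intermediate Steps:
z(b, L) = 4 + √(L² + b²) (z(b, L) = 4 + √(b² + L²) = 4 + √(L² + b²))
1/((-6 - 309)*(-2*(1 + 1)) + z(317, -143)) = 1/((-6 - 309)*(-2*(1 + 1)) + (4 + √((-143)² + 317²))) = 1/(-(-630)*2 + (4 + √(20449 + 100489))) = 1/(-315*(-4) + (4 + √120938)) = 1/(1260 + (4 + √120938)) = 1/(1264 + √120938)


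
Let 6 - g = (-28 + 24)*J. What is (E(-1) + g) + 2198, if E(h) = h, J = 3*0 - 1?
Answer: 2199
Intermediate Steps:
J = -1 (J = 0 - 1 = -1)
g = 2 (g = 6 - (-28 + 24)*(-1) = 6 - (-4)*(-1) = 6 - 1*4 = 6 - 4 = 2)
(E(-1) + g) + 2198 = (-1 + 2) + 2198 = 1 + 2198 = 2199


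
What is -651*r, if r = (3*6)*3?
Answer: -35154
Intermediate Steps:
r = 54 (r = 18*3 = 54)
-651*r = -651*54 = -35154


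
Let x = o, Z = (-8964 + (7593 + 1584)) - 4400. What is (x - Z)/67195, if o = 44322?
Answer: 48509/67195 ≈ 0.72191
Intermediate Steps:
Z = -4187 (Z = (-8964 + 9177) - 4400 = 213 - 4400 = -4187)
x = 44322
(x - Z)/67195 = (44322 - 1*(-4187))/67195 = (44322 + 4187)*(1/67195) = 48509*(1/67195) = 48509/67195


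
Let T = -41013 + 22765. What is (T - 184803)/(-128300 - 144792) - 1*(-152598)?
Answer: 41673496067/273092 ≈ 1.5260e+5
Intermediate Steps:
T = -18248
(T - 184803)/(-128300 - 144792) - 1*(-152598) = (-18248 - 184803)/(-128300 - 144792) - 1*(-152598) = -203051/(-273092) + 152598 = -203051*(-1/273092) + 152598 = 203051/273092 + 152598 = 41673496067/273092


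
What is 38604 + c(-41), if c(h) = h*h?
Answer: 40285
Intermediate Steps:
c(h) = h²
38604 + c(-41) = 38604 + (-41)² = 38604 + 1681 = 40285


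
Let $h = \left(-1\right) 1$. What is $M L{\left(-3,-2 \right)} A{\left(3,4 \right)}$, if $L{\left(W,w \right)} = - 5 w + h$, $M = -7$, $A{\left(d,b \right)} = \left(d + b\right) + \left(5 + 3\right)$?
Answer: $-945$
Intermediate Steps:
$A{\left(d,b \right)} = 8 + b + d$ ($A{\left(d,b \right)} = \left(b + d\right) + 8 = 8 + b + d$)
$h = -1$
$L{\left(W,w \right)} = -1 - 5 w$ ($L{\left(W,w \right)} = - 5 w - 1 = -1 - 5 w$)
$M L{\left(-3,-2 \right)} A{\left(3,4 \right)} = - 7 \left(-1 - -10\right) \left(8 + 4 + 3\right) = - 7 \left(-1 + 10\right) 15 = \left(-7\right) 9 \cdot 15 = \left(-63\right) 15 = -945$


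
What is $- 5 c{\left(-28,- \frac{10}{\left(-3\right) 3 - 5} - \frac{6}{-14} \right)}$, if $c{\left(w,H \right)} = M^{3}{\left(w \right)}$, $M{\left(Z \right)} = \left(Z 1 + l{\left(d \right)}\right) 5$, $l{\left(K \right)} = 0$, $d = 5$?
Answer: $13720000$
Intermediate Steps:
$M{\left(Z \right)} = 5 Z$ ($M{\left(Z \right)} = \left(Z 1 + 0\right) 5 = \left(Z + 0\right) 5 = Z 5 = 5 Z$)
$c{\left(w,H \right)} = 125 w^{3}$ ($c{\left(w,H \right)} = \left(5 w\right)^{3} = 125 w^{3}$)
$- 5 c{\left(-28,- \frac{10}{\left(-3\right) 3 - 5} - \frac{6}{-14} \right)} = - 5 \cdot 125 \left(-28\right)^{3} = - 5 \cdot 125 \left(-21952\right) = \left(-5\right) \left(-2744000\right) = 13720000$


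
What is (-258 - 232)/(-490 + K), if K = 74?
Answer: 245/208 ≈ 1.1779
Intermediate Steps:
(-258 - 232)/(-490 + K) = (-258 - 232)/(-490 + 74) = -490/(-416) = -490*(-1/416) = 245/208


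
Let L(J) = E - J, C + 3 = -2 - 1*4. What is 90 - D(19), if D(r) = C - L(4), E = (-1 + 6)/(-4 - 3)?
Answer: 660/7 ≈ 94.286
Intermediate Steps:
E = -5/7 (E = 5/(-7) = 5*(-⅐) = -5/7 ≈ -0.71429)
C = -9 (C = -3 + (-2 - 1*4) = -3 + (-2 - 4) = -3 - 6 = -9)
L(J) = -5/7 - J
D(r) = -30/7 (D(r) = -9 - (-5/7 - 1*4) = -9 - (-5/7 - 4) = -9 - 1*(-33/7) = -9 + 33/7 = -30/7)
90 - D(19) = 90 - 1*(-30/7) = 90 + 30/7 = 660/7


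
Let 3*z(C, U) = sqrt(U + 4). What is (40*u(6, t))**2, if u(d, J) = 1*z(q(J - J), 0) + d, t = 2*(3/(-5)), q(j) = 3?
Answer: 640000/9 ≈ 71111.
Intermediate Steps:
t = -6/5 (t = 2*(3*(-1/5)) = 2*(-3/5) = -6/5 ≈ -1.2000)
z(C, U) = sqrt(4 + U)/3 (z(C, U) = sqrt(U + 4)/3 = sqrt(4 + U)/3)
u(d, J) = 2/3 + d (u(d, J) = 1*(sqrt(4 + 0)/3) + d = 1*(sqrt(4)/3) + d = 1*((1/3)*2) + d = 1*(2/3) + d = 2/3 + d)
(40*u(6, t))**2 = (40*(2/3 + 6))**2 = (40*(20/3))**2 = (800/3)**2 = 640000/9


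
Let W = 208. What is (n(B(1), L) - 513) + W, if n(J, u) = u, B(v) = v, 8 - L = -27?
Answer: -270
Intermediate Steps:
L = 35 (L = 8 - 1*(-27) = 8 + 27 = 35)
(n(B(1), L) - 513) + W = (35 - 513) + 208 = -478 + 208 = -270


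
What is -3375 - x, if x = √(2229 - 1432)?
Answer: -3375 - √797 ≈ -3403.2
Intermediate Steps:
x = √797 ≈ 28.231
-3375 - x = -3375 - √797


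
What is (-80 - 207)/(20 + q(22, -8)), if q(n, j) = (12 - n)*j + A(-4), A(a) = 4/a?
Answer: -287/99 ≈ -2.8990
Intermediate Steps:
q(n, j) = -1 + j*(12 - n) (q(n, j) = (12 - n)*j + 4/(-4) = j*(12 - n) + 4*(-1/4) = j*(12 - n) - 1 = -1 + j*(12 - n))
(-80 - 207)/(20 + q(22, -8)) = (-80 - 207)/(20 + (-1 + 12*(-8) - 1*(-8)*22)) = -287/(20 + (-1 - 96 + 176)) = -287/(20 + 79) = -287/99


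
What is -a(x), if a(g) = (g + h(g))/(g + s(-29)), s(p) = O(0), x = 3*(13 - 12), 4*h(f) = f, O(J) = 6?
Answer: -5/12 ≈ -0.41667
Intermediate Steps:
h(f) = f/4
x = 3 (x = 3*1 = 3)
s(p) = 6
a(g) = 5*g/(4*(6 + g)) (a(g) = (g + g/4)/(g + 6) = (5*g/4)/(6 + g) = 5*g/(4*(6 + g)))
-a(x) = -5*3/(4*(6 + 3)) = -5*3/(4*9) = -1*5/12 = -5/12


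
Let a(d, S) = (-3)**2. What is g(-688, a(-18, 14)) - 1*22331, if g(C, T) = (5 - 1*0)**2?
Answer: -22306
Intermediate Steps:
a(d, S) = 9
g(C, T) = 25 (g(C, T) = (5 + 0)**2 = 5**2 = 25)
g(-688, a(-18, 14)) - 1*22331 = 25 - 1*22331 = 25 - 22331 = -22306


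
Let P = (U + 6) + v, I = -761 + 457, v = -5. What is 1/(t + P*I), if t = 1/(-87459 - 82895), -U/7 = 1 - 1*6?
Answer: -170354/1864354177 ≈ -9.1374e-5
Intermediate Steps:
U = 35 (U = -7*(1 - 1*6) = -7*(1 - 6) = -7*(-5) = 35)
I = -304
P = 36 (P = (35 + 6) - 5 = 41 - 5 = 36)
t = -1/170354 (t = 1/(-170354) = -1/170354 ≈ -5.8701e-6)
1/(t + P*I) = 1/(-1/170354 + 36*(-304)) = 1/(-1/170354 - 10944) = 1/(-1864354177/170354) = -170354/1864354177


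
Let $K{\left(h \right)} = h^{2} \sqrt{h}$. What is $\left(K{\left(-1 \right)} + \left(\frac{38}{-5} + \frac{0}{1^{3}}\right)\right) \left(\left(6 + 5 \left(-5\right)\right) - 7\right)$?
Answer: $\frac{988}{5} - 26 i \approx 197.6 - 26.0 i$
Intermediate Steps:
$K{\left(h \right)} = h^{\frac{5}{2}}$
$\left(K{\left(-1 \right)} + \left(\frac{38}{-5} + \frac{0}{1^{3}}\right)\right) \left(\left(6 + 5 \left(-5\right)\right) - 7\right) = \left(\left(-1\right)^{\frac{5}{2}} + \left(\frac{38}{-5} + \frac{0}{1^{3}}\right)\right) \left(\left(6 + 5 \left(-5\right)\right) - 7\right) = \left(i + \left(38 \left(- \frac{1}{5}\right) + \frac{0}{1}\right)\right) \left(\left(6 - 25\right) - 7\right) = \left(i + \left(- \frac{38}{5} + 0 \cdot 1\right)\right) \left(-19 - 7\right) = \left(i + \left(- \frac{38}{5} + 0\right)\right) \left(-26\right) = \left(i - \frac{38}{5}\right) \left(-26\right) = \left(- \frac{38}{5} + i\right) \left(-26\right) = \frac{988}{5} - 26 i$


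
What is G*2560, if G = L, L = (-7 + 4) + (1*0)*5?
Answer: -7680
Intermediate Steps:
L = -3 (L = -3 + 0*5 = -3 + 0 = -3)
G = -3
G*2560 = -3*2560 = -7680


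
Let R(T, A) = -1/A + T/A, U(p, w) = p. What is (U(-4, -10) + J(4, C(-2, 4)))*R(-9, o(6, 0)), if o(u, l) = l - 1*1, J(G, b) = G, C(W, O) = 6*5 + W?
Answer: 0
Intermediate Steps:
C(W, O) = 30 + W
o(u, l) = -1 + l (o(u, l) = l - 1 = -1 + l)
(U(-4, -10) + J(4, C(-2, 4)))*R(-9, o(6, 0)) = (-4 + 4)*((-1 - 9)/(-1 + 0)) = 0*(-10/(-1)) = 0*(-1*(-10)) = 0*10 = 0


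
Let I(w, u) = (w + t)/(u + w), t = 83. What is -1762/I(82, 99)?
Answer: -318922/165 ≈ -1932.9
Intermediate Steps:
I(w, u) = (83 + w)/(u + w) (I(w, u) = (w + 83)/(u + w) = (83 + w)/(u + w))
-1762/I(82, 99) = -1762*(99 + 82)/(83 + 82) = -1762/(165/181) = -1762/((1/181)*165) = -1762/165/181 = -1762*181/165 = -318922/165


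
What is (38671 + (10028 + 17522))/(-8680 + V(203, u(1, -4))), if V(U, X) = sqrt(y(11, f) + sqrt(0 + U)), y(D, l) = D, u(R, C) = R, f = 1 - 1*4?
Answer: -66221/(8680 - sqrt(11 + sqrt(203))) ≈ -7.6336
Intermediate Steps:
f = -3 (f = 1 - 4 = -3)
V(U, X) = sqrt(11 + sqrt(U)) (V(U, X) = sqrt(11 + sqrt(0 + U)) = sqrt(11 + sqrt(U)))
(38671 + (10028 + 17522))/(-8680 + V(203, u(1, -4))) = (38671 + (10028 + 17522))/(-8680 + sqrt(11 + sqrt(203))) = (38671 + 27550)/(-8680 + sqrt(11 + sqrt(203))) = 66221/(-8680 + sqrt(11 + sqrt(203)))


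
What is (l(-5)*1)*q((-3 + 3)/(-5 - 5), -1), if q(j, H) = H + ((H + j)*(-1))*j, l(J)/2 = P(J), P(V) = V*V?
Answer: -50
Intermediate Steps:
P(V) = V²
l(J) = 2*J²
q(j, H) = H + j*(-H - j) (q(j, H) = H + (-H - j)*j = H + j*(-H - j))
(l(-5)*1)*q((-3 + 3)/(-5 - 5), -1) = ((2*(-5)²)*1)*(-1 - ((-3 + 3)/(-5 - 5))² - 1*(-1)*(-3 + 3)/(-5 - 5)) = ((2*25)*1)*(-1 - (0/(-10))² - 1*(-1)*0/(-10)) = (50*1)*(-1 - (0*(-⅒))² - 1*(-1)*0*(-⅒)) = 50*(-1 - 1*0² - 1*(-1)*0) = 50*(-1 - 1*0 + 0) = 50*(-1 + 0 + 0) = 50*(-1) = -50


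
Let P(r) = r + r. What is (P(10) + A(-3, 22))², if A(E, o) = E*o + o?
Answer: 576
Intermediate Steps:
P(r) = 2*r
A(E, o) = o + E*o
(P(10) + A(-3, 22))² = (2*10 + 22*(1 - 3))² = (20 + 22*(-2))² = (20 - 44)² = (-24)² = 576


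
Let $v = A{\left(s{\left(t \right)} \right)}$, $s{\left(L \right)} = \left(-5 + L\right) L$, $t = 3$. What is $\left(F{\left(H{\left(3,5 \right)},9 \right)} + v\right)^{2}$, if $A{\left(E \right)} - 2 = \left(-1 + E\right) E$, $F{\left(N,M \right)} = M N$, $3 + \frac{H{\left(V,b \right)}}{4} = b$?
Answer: $13456$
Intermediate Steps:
$H{\left(V,b \right)} = -12 + 4 b$
$s{\left(L \right)} = L \left(-5 + L\right)$
$A{\left(E \right)} = 2 + E \left(-1 + E\right)$ ($A{\left(E \right)} = 2 + \left(-1 + E\right) E = 2 + E \left(-1 + E\right)$)
$v = 44$ ($v = 2 + \left(3 \left(-5 + 3\right)\right)^{2} - 3 \left(-5 + 3\right) = 2 + \left(3 \left(-2\right)\right)^{2} - 3 \left(-2\right) = 2 + \left(-6\right)^{2} - -6 = 2 + 36 + 6 = 44$)
$\left(F{\left(H{\left(3,5 \right)},9 \right)} + v\right)^{2} = \left(9 \left(-12 + 4 \cdot 5\right) + 44\right)^{2} = \left(9 \left(-12 + 20\right) + 44\right)^{2} = \left(9 \cdot 8 + 44\right)^{2} = \left(72 + 44\right)^{2} = 116^{2} = 13456$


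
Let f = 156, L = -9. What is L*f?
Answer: -1404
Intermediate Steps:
L*f = -9*156 = -1404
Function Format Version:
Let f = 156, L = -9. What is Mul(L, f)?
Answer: -1404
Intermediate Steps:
Mul(L, f) = Mul(-9, 156) = -1404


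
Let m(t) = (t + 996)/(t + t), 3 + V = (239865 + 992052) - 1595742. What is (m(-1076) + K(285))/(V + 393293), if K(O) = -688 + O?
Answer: -108397/7926085 ≈ -0.013676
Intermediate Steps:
V = -363828 (V = -3 + ((239865 + 992052) - 1595742) = -3 + (1231917 - 1595742) = -3 - 363825 = -363828)
m(t) = (996 + t)/(2*t) (m(t) = (996 + t)/((2*t)) = (996 + t)*(1/(2*t)) = (996 + t)/(2*t))
(m(-1076) + K(285))/(V + 393293) = ((1/2)*(996 - 1076)/(-1076) + (-688 + 285))/(-363828 + 393293) = ((1/2)*(-1/1076)*(-80) - 403)/29465 = (10/269 - 403)*(1/29465) = -108397/269*1/29465 = -108397/7926085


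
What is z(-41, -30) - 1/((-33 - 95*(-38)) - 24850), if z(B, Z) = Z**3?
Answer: -574370999/21273 ≈ -27000.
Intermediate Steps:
z(-41, -30) - 1/((-33 - 95*(-38)) - 24850) = (-30)**3 - 1/((-33 - 95*(-38)) - 24850) = -27000 - 1/((-33 + 3610) - 24850) = -27000 - 1/(3577 - 24850) = -27000 - 1/(-21273) = -27000 - 1*(-1/21273) = -27000 + 1/21273 = -574370999/21273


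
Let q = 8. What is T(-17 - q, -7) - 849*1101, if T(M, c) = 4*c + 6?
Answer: -934771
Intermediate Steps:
T(M, c) = 6 + 4*c
T(-17 - q, -7) - 849*1101 = (6 + 4*(-7)) - 849*1101 = (6 - 28) - 934749 = -22 - 934749 = -934771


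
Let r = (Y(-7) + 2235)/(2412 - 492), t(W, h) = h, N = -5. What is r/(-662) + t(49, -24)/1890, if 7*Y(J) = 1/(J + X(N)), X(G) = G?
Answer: -102901/7117824 ≈ -0.014457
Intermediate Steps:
Y(J) = 1/(7*(-5 + J)) (Y(J) = 1/(7*(J - 5)) = 1/(7*(-5 + J)))
r = 187739/161280 (r = (1/(7*(-5 - 7)) + 2235)/(2412 - 492) = ((1/7)/(-12) + 2235)/1920 = ((1/7)*(-1/12) + 2235)*(1/1920) = (-1/84 + 2235)*(1/1920) = (187739/84)*(1/1920) = 187739/161280 ≈ 1.1641)
r/(-662) + t(49, -24)/1890 = (187739/161280)/(-662) - 24/1890 = (187739/161280)*(-1/662) - 24*1/1890 = -187739/106767360 - 4/315 = -102901/7117824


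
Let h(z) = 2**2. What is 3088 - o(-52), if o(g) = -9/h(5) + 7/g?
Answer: 40175/13 ≈ 3090.4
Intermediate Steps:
h(z) = 4
o(g) = -9/4 + 7/g
3088 - o(-52) = 3088 - (-9/4 + 7/(-52)) = 3088 - (-9/4 + 7*(-1/52)) = 3088 - (-9/4 - 7/52) = 3088 - 1*(-31/13) = 3088 + 31/13 = 40175/13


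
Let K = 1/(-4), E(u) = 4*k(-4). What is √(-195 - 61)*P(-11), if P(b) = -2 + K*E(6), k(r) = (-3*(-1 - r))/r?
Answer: -68*I ≈ -68.0*I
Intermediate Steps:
k(r) = (3 + 3*r)/r
E(u) = 9 (E(u) = 4*(3 + 3/(-4)) = 4*(3 + 3*(-¼)) = 4*(3 - ¾) = 4*(9/4) = 9)
K = -¼ ≈ -0.25000
P(b) = -17/4 (P(b) = -2 - ¼*9 = -2 - 9/4 = -17/4)
√(-195 - 61)*P(-11) = √(-195 - 61)*(-17/4) = √(-256)*(-17/4) = (16*I)*(-17/4) = -68*I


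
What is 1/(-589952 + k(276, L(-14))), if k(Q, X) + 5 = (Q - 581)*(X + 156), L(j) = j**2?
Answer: -1/697317 ≈ -1.4341e-6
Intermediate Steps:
k(Q, X) = -5 + (-581 + Q)*(156 + X) (k(Q, X) = -5 + (Q - 581)*(X + 156) = -5 + (-581 + Q)*(156 + X))
1/(-589952 + k(276, L(-14))) = 1/(-589952 + (-90641 - 581*(-14)**2 + 156*276 + 276*(-14)**2)) = 1/(-589952 + (-90641 - 581*196 + 43056 + 276*196)) = 1/(-589952 + (-90641 - 113876 + 43056 + 54096)) = 1/(-589952 - 107365) = 1/(-697317) = -1/697317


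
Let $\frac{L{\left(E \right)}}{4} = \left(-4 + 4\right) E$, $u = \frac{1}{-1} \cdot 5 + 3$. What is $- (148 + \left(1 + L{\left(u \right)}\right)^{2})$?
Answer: $-149$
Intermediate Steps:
$u = -2$ ($u = \left(-1\right) 5 + 3 = -5 + 3 = -2$)
$L{\left(E \right)} = 0$ ($L{\left(E \right)} = 4 \left(-4 + 4\right) E = 4 \cdot 0 E = 4 \cdot 0 = 0$)
$- (148 + \left(1 + L{\left(u \right)}\right)^{2}) = - (148 + \left(1 + 0\right)^{2}) = - (148 + 1^{2}) = - (148 + 1) = \left(-1\right) 149 = -149$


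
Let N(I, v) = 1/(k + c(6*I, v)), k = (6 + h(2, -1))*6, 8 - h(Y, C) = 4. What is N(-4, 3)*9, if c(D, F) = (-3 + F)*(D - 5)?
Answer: 3/20 ≈ 0.15000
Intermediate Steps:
h(Y, C) = 4 (h(Y, C) = 8 - 1*4 = 8 - 4 = 4)
c(D, F) = (-5 + D)*(-3 + F) (c(D, F) = (-3 + F)*(-5 + D) = (-5 + D)*(-3 + F))
k = 60 (k = (6 + 4)*6 = 10*6 = 60)
N(I, v) = 1/(75 - 18*I - 5*v + 6*I*v) (N(I, v) = 1/(60 + (15 - 5*v - 18*I + (6*I)*v)) = 1/(60 + (15 - 5*v - 18*I + 6*I*v)) = 1/(60 + (15 - 18*I - 5*v + 6*I*v)) = 1/(75 - 18*I - 5*v + 6*I*v))
N(-4, 3)*9 = 9/(75 - 18*(-4) - 5*3 + 6*(-4)*3) = 9/(75 + 72 - 15 - 72) = 9/60 = (1/60)*9 = 3/20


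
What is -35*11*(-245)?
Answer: 94325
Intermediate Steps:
-35*11*(-245) = -385*(-245) = 94325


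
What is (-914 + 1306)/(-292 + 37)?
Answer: -392/255 ≈ -1.5373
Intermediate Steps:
(-914 + 1306)/(-292 + 37) = 392/(-255) = -1/255*392 = -392/255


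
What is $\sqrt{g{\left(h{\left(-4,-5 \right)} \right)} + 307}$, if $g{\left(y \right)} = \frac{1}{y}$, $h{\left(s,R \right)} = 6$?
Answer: $\frac{\sqrt{11058}}{6} \approx 17.526$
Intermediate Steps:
$\sqrt{g{\left(h{\left(-4,-5 \right)} \right)} + 307} = \sqrt{\frac{1}{6} + 307} = \sqrt{\frac{1843}{6}} = \frac{\sqrt{11058}}{6}$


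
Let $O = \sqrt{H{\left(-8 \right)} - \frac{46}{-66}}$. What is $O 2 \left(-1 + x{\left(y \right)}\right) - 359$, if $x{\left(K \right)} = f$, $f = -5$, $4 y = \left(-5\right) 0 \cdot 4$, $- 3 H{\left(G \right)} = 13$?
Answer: $-359 - \frac{24 i \sqrt{110}}{11} \approx -359.0 - 22.883 i$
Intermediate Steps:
$H{\left(G \right)} = - \frac{13}{3}$ ($H{\left(G \right)} = \left(- \frac{1}{3}\right) 13 = - \frac{13}{3}$)
$y = 0$ ($y = \frac{\left(-5\right) 0 \cdot 4}{4} = \frac{0 \cdot 4}{4} = \frac{1}{4} \cdot 0 = 0$)
$x{\left(K \right)} = -5$
$O = \frac{2 i \sqrt{110}}{11}$ ($O = \sqrt{- \frac{13}{3} - \frac{46}{-66}} = \sqrt{- \frac{13}{3} - - \frac{23}{33}} = \sqrt{- \frac{13}{3} + \frac{23}{33}} = \sqrt{- \frac{40}{11}} = \frac{2 i \sqrt{110}}{11} \approx 1.9069 i$)
$O 2 \left(-1 + x{\left(y \right)}\right) - 359 = \frac{2 i \sqrt{110}}{11} \cdot 2 \left(-1 - 5\right) - 359 = \frac{2 i \sqrt{110}}{11} \cdot 2 \left(-6\right) - 359 = \frac{2 i \sqrt{110}}{11} \left(-12\right) - 359 = - \frac{24 i \sqrt{110}}{11} - 359 = -359 - \frac{24 i \sqrt{110}}{11}$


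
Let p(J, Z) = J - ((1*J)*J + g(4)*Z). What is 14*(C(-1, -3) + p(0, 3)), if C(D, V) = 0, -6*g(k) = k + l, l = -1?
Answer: 21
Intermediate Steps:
g(k) = ⅙ - k/6 (g(k) = -(k - 1)/6 = -(-1 + k)/6 = ⅙ - k/6)
p(J, Z) = J + Z/2 - J² (p(J, Z) = J - ((1*J)*J + (⅙ - ⅙*4)*Z) = J - (J*J + (⅙ - ⅔)*Z) = J - (J² - Z/2) = J + (Z/2 - J²) = J + Z/2 - J²)
14*(C(-1, -3) + p(0, 3)) = 14*(0 + (0 + (½)*3 - 1*0²)) = 14*(0 + (0 + 3/2 - 1*0)) = 14*(0 + (0 + 3/2 + 0)) = 14*(0 + 3/2) = 14*(3/2) = 21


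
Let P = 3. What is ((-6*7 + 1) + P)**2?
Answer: 1444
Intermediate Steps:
((-6*7 + 1) + P)**2 = ((-6*7 + 1) + 3)**2 = ((-42 + 1) + 3)**2 = (-41 + 3)**2 = (-38)**2 = 1444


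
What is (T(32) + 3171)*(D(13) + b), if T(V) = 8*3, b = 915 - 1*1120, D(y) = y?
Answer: -613440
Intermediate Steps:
b = -205 (b = 915 - 1120 = -205)
T(V) = 24
(T(32) + 3171)*(D(13) + b) = (24 + 3171)*(13 - 205) = 3195*(-192) = -613440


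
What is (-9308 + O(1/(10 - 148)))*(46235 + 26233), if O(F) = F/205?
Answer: -3180419071038/4715 ≈ -6.7453e+8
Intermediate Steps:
O(F) = F/205 (O(F) = F*(1/205) = F/205)
(-9308 + O(1/(10 - 148)))*(46235 + 26233) = (-9308 + 1/(205*(10 - 148)))*(46235 + 26233) = (-9308 + (1/205)/(-138))*72468 = (-9308 + (1/205)*(-1/138))*72468 = (-9308 - 1/28290)*72468 = -263323321/28290*72468 = -3180419071038/4715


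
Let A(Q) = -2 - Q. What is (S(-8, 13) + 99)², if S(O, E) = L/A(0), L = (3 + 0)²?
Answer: 35721/4 ≈ 8930.3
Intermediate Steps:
L = 9 (L = 3² = 9)
S(O, E) = -9/2 (S(O, E) = 9/(-2 - 1*0) = 9/(-2 + 0) = 9/(-2) = 9*(-½) = -9/2)
(S(-8, 13) + 99)² = (-9/2 + 99)² = (189/2)² = 35721/4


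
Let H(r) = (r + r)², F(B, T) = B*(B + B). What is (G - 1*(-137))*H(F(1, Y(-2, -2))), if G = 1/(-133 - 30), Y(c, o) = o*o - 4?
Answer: 357280/163 ≈ 2191.9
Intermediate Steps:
Y(c, o) = -4 + o² (Y(c, o) = o² - 4 = -4 + o²)
G = -1/163 (G = 1/(-163) = -1/163 ≈ -0.0061350)
F(B, T) = 2*B² (F(B, T) = B*(2*B) = 2*B²)
H(r) = 4*r² (H(r) = (2*r)² = 4*r²)
(G - 1*(-137))*H(F(1, Y(-2, -2))) = (-1/163 - 1*(-137))*(4*(2*1²)²) = (-1/163 + 137)*(4*(2*1)²) = 22330*(4*2²)/163 = 22330*(4*4)/163 = (22330/163)*16 = 357280/163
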